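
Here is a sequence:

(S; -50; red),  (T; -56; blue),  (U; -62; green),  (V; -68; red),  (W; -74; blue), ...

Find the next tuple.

(X; -80; green)

For the letter, letters move forward 1 place in the alphabet: S, T, U, V, W → X.
Second coordinate goes -50, -56, -62, -68, -74 → -80 (−6 each step).
For the colour, repeats red → blue → green: red, blue, green, red, blue → green.
So the next tuple is (X; -80; green).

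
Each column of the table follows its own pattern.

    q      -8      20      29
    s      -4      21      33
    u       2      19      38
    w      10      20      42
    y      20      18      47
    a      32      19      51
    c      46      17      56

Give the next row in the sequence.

e  62  18  60

Letter: q, s, u, w, y, a, c → e (letters move forward 2 places in the alphabet, wrapping Z→A).
Second component: differences are 4, 6, 8, … (increasing by 2 each time), so -8, -4, 2, 10, 20, 32, 46 → 62.
For the third component, alternating steps +1, −2, +1, −2, …: 20, 21, 19, 20, 18, 19, 17 → 18.
For the fourth component, alternating steps +4, +5, +4, +5, …: 29, 33, 38, 42, 47, 51, 56 → 60.
So the next row is e  62  18  60.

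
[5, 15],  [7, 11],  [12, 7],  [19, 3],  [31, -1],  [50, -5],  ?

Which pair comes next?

First part: 5, 7, 12, 19, 31, 50 → 81 (each term is the sum of the two before it).
Second part: −4 each step, so 15, 11, 7, 3, -1, -5 → -9.
Combining the parts gives [81, -9].

[81, -9]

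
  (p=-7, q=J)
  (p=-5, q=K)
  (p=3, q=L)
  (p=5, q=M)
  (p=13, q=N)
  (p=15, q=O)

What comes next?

P — alternating steps +2, +8, +2, +8, …: -7, -5, 3, 5, 13, 15 → 23.
Q: letters move forward 1 place in the alphabet; J, K, L, M, N, O → P.
Combining the parts gives (p=23, q=P).

(p=23, q=P)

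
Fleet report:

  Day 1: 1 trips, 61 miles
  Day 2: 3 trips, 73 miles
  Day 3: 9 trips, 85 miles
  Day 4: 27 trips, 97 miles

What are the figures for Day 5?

81 trips, 109 miles

For the trips, ×3 each step: 1, 3, 9, 27 → 81.
Miles: +12 each step; 61, 73, 85, 97 → 109.
So the next line is 81 trips, 109 miles.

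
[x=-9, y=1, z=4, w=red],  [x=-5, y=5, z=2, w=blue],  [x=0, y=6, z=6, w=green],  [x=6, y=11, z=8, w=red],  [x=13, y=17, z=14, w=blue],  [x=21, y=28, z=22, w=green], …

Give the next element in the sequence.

X: differences are 4, 5, 6, … (increasing by 1 each time), so -9, -5, 0, 6, 13, 21 → 30.
Y: each term is the sum of the two before it, so 1, 5, 6, 11, 17, 28 → 45.
Z: each term is the sum of the two before it; 4, 2, 6, 8, 14, 22 → 36.
W: repeats red → blue → green, so red, blue, green, red, blue, green → red.
So the next element is [x=30, y=45, z=36, w=red].

[x=30, y=45, z=36, w=red]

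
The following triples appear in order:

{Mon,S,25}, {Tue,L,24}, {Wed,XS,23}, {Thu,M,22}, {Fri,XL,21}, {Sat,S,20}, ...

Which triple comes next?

{Sun,L,19}

Day goes Mon, Tue, Wed, Thu, Fri, Sat → Sun (runs through the weekdays Mon→Sun).
Size: repeats S → L → XS → M → XL, so S, L, XS, M, XL, S → L.
For the third value, −1 each step: 25, 24, 23, 22, 21, 20 → 19.
Combining the parts gives {Sun,L,19}.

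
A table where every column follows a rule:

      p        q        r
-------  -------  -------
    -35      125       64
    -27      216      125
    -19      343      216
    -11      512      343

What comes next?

Column p: +8 each step, so -35, -27, -19, -11 → -3.
Column q: 125, 216, 343, 512 → 729 (perfect cubes: 5³, 6³, 7³, …).
Column r — perfect cubes: 4³, 5³, 6³, …: 64, 125, 216, 343 → 512.
Putting it together: -3  729  512.

-3  729  512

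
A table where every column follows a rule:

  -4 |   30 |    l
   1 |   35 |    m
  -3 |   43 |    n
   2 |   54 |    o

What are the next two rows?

-2  68  p; 3  85  q

First component goes -4, 1, -3, 2 → -2 → 3 (alternating steps +5, −4, +5, −4, …).
Second component — differences are 5, 8, 11, … (increasing by 3 each time): 30, 35, 43, 54 → 68 → 85.
Letter goes l, m, n, o → p → q (letters move forward 1 place in the alphabet).
So the next two rows are -2  68  p and 3  85  q.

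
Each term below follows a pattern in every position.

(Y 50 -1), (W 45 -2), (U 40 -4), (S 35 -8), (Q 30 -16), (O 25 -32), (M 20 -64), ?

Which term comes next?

For the letter, letters move back 2 places in the alphabet: Y, W, U, S, Q, O, M → K.
Second entry: −5 each step; 50, 45, 40, 35, 30, 25, 20 → 15.
Third entry: ×2 each step; -1, -2, -4, -8, -16, -32, -64 → -128.
Combining the parts gives (K 15 -128).

(K 15 -128)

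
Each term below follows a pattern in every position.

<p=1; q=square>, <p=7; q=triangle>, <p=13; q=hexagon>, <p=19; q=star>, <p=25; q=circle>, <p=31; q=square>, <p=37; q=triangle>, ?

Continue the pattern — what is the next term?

<p=43; q=hexagon>

P: +6 each step, so 1, 7, 13, 19, 25, 31, 37 → 43.
Q — repeats square → triangle → hexagon → star → circle: square, triangle, hexagon, star, circle, square, triangle → hexagon.
Putting it together: <p=43; q=hexagon>.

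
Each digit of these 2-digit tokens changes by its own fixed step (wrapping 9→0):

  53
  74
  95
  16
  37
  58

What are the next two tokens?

For the first digit, +2 each step, mod 10: 5, 7, 9, 1, 3, 5 → 7 → 9.
Second digit: +1 each step, mod 10; 3, 4, 5, 6, 7, 8 → 9 → 0.
Putting the parts together: 79 and then 90.

79 then 90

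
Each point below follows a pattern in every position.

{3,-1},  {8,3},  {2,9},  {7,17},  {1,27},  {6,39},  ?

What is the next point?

{0,53}

First value goes 3, 8, 2, 7, 1, 6 → 0 (alternating steps +5, −6, +5, −6, …).
Second value: differences are 4, 6, 8, … (increasing by 2 each time), so -1, 3, 9, 17, 27, 39 → 53.
Combining the parts gives {0,53}.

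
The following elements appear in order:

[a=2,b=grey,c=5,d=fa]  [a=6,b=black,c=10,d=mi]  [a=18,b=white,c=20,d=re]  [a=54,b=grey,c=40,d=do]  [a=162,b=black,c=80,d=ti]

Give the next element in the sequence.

A: ×3 each step, so 2, 6, 18, 54, 162 → 486.
B goes grey, black, white, grey, black → white (repeats grey → black → white).
C goes 5, 10, 20, 40, 80 → 160 (×2 each step).
D — runs backward through the solfège scale do→ti: fa, mi, re, do, ti → la.
So the next element is [a=486,b=white,c=160,d=la].

[a=486,b=white,c=160,d=la]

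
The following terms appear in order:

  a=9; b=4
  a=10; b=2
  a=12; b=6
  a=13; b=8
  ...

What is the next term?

a=15; b=14

A goes 9, 10, 12, 13 → 15 (alternating steps +1, +2, +1, +2, …).
B: each term is the sum of the two before it; 4, 2, 6, 8 → 14.
So the next term is a=15; b=14.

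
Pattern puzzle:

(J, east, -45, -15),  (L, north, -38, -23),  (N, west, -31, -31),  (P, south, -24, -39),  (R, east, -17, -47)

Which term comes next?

(T, north, -10, -55)

Letter: letters move forward 2 places in the alphabet, so J, L, N, P, R → T.
Direction: repeats east → north → west → south; east, north, west, south, east → north.
For the third component, +7 each step: -45, -38, -31, -24, -17 → -10.
Fourth component: −8 each step; -15, -23, -31, -39, -47 → -55.
Combining the parts gives (T, north, -10, -55).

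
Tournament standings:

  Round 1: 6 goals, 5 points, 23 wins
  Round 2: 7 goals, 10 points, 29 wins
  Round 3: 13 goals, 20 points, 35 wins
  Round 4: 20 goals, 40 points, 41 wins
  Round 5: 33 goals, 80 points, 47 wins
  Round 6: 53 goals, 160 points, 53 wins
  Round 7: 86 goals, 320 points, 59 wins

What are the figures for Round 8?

Goals: each term is the sum of the two before it; 6, 7, 13, 20, 33, 53, 86 → 139.
For the points, ×2 each step: 5, 10, 20, 40, 80, 160, 320 → 640.
For the wins, +6 each step: 23, 29, 35, 41, 47, 53, 59 → 65.
Combining the parts gives 139 goals, 640 points, 65 wins.

139 goals, 640 points, 65 wins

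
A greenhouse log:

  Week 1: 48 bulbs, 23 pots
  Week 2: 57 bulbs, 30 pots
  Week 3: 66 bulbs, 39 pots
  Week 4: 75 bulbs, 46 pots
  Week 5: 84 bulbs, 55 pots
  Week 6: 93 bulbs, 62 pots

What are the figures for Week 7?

102 bulbs, 71 pots

Bulbs goes 48, 57, 66, 75, 84, 93 → 102 (+9 each step).
Pots: alternating steps +7, +9, +7, +9, …, so 23, 30, 39, 46, 55, 62 → 71.
Combining the parts gives 102 bulbs, 71 pots.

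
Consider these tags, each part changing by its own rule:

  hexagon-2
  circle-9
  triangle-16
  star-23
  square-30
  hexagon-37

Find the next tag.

Shape — repeats hexagon → circle → triangle → star → square: hexagon, circle, triangle, star, square, hexagon → circle.
Second component — +7 each step: 2, 9, 16, 23, 30, 37 → 44.
Putting it together: circle-44.

circle-44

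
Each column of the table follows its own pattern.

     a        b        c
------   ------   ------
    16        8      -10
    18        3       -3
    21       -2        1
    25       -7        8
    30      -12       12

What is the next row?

Column a: differences are 2, 3, 4, … (increasing by 1 each time), so 16, 18, 21, 25, 30 → 36.
Column b: −5 each step, so 8, 3, -2, -7, -12 → -17.
Column c: -10, -3, 1, 8, 12 → 19 (alternating steps +7, +4, +7, +4, …).
Putting it together: 36  -17  19.

36  -17  19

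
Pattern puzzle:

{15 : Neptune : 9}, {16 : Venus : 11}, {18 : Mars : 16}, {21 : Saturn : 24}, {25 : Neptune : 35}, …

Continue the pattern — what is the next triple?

First coordinate: differences are 1, 2, 3, … (increasing by 1 each time), so 15, 16, 18, 21, 25 → 30.
Planet: repeats Neptune → Venus → Mars → Saturn, so Neptune, Venus, Mars, Saturn, Neptune → Venus.
Third coordinate goes 9, 11, 16, 24, 35 → 49 (differences are 2, 5, 8, … (increasing by 3 each time)).
Putting it together: {30 : Venus : 49}.

{30 : Venus : 49}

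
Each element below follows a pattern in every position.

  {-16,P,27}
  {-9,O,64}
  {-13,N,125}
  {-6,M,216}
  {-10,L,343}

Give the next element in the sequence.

{-3,K,512}

First entry: alternating steps +7, −4, +7, −4, …, so -16, -9, -13, -6, -10 → -3.
Letter: letters move back 1 place in the alphabet; P, O, N, M, L → K.
Third entry goes 27, 64, 125, 216, 343 → 512 (perfect cubes: 3³, 4³, 5³, …).
Combining the parts gives {-3,K,512}.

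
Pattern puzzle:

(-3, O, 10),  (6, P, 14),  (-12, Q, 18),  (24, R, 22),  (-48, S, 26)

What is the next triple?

(96, T, 30)

First component — ×(-2) each step: -3, 6, -12, 24, -48 → 96.
For the letter, letters move forward 1 place in the alphabet: O, P, Q, R, S → T.
Third component goes 10, 14, 18, 22, 26 → 30 (+4 each step).
Combining the parts gives (96, T, 30).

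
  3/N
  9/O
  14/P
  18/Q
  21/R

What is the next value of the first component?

23

First component goes 3, 9, 14, 18, 21 → 23 (differences are 6, 5, 4, … (decreasing by 1 each time)).
Letter: N, O, P, Q, R → S (letters move forward 1 place in the alphabet).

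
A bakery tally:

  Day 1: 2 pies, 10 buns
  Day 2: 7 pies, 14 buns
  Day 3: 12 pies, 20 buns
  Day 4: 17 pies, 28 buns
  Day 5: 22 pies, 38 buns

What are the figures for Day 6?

Pies: +5 each step; 2, 7, 12, 17, 22 → 27.
Buns: 10, 14, 20, 28, 38 → 50 (differences are 4, 6, 8, … (increasing by 2 each time)).
So the next record is 27 pies, 50 buns.

27 pies, 50 buns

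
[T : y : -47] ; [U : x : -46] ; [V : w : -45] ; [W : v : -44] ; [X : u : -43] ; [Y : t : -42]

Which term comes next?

First letter — letters move forward 1 place in the alphabet: T, U, V, W, X, Y → Z.
For the second letter, letters move back 1 place in the alphabet: y, x, w, v, u, t → s.
Third part goes -47, -46, -45, -44, -43, -42 → -41 (+1 each step).
Putting it together: [Z : s : -41].

[Z : s : -41]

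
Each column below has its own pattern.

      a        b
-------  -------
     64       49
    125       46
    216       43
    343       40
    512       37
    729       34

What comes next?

For the column a, perfect cubes: 4³, 5³, 6³, …: 64, 125, 216, 343, 512, 729 → 1000.
Column b: 49, 46, 43, 40, 37, 34 → 31 (−3 each step).
So the next row is 1000  31.

1000  31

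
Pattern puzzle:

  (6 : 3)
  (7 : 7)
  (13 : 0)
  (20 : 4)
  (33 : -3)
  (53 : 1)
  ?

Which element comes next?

(86 : -6)

First coordinate: each term is the sum of the two before it; 6, 7, 13, 20, 33, 53 → 86.
For the second coordinate, alternating steps +4, −7, +4, −7, …: 3, 7, 0, 4, -3, 1 → -6.
Combining the parts gives (86 : -6).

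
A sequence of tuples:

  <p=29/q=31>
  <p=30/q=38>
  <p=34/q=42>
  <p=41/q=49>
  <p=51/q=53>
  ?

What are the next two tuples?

<p=64/q=60>, <p=80/q=64>

P: 29, 30, 34, 41, 51 → 64 → 80 (differences are 1, 4, 7, … (increasing by 3 each time)).
Q: alternating steps +7, +4, +7, +4, …, so 31, 38, 42, 49, 53 → 60 → 64.
Putting the parts together: <p=64/q=60> and then <p=80/q=64>.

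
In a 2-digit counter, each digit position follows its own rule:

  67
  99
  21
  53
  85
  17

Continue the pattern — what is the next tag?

First digit: 6, 9, 2, 5, 8, 1 → 4 (+3 each step, mod 10).
Second digit — +2 each step, mod 10: 7, 9, 1, 3, 5, 7 → 9.
So the next tag is 49.

49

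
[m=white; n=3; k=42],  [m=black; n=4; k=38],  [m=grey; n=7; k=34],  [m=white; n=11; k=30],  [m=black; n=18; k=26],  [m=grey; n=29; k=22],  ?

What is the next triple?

[m=white; n=47; k=18]

M: repeats white → black → grey; white, black, grey, white, black, grey → white.
N: each term is the sum of the two before it; 3, 4, 7, 11, 18, 29 → 47.
K — −4 each step: 42, 38, 34, 30, 26, 22 → 18.
Combining the parts gives [m=white; n=47; k=18].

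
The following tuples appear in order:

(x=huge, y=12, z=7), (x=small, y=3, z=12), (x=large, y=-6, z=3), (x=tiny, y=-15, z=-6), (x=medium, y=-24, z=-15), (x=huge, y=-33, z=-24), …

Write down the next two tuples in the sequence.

(x=small, y=-42, z=-33), (x=large, y=-51, z=-42)

X — repeats huge → small → large → tiny → medium: huge, small, large, tiny, medium, huge → small → large.
Y — −9 each step: 12, 3, -6, -15, -24, -33 → -42 → -51.
Z — always the previous value of the y: 7, 12, 3, -6, -15, -24 → -33 → -42.
Putting the parts together: (x=small, y=-42, z=-33) and then (x=large, y=-51, z=-42).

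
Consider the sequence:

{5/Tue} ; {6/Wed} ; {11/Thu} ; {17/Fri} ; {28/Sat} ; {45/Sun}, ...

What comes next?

{73/Mon}

First slot: each term is the sum of the two before it; 5, 6, 11, 17, 28, 45 → 73.
Day: Tue, Wed, Thu, Fri, Sat, Sun → Mon (runs through the weekdays Mon→Sun).
Combining the parts gives {73/Mon}.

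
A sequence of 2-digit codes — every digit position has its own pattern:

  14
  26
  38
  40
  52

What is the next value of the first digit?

First digit: 1, 2, 3, 4, 5 → 6 (+1 each step, mod 10).

6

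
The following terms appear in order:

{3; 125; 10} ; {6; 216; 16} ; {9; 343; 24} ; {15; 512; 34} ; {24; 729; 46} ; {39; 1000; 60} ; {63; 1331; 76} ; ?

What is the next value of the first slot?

First slot: each term is the sum of the two before it, so 3, 6, 9, 15, 24, 39, 63 → 102.

102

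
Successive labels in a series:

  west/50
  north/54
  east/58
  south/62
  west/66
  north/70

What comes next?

east/74

Direction: west, north, east, south, west, north → east (repeats west → north → east → south).
Second component: +4 each step; 50, 54, 58, 62, 66, 70 → 74.
Combining the parts gives east/74.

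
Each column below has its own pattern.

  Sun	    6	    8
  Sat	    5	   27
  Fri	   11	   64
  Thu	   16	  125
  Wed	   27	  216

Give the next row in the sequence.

Day: runs backward through the weekdays Mon→Sun, so Sun, Sat, Fri, Thu, Wed → Tue.
Second component goes 6, 5, 11, 16, 27 → 43 (each term is the sum of the two before it).
Third component: perfect cubes: 2³, 3³, 4³, …; 8, 27, 64, 125, 216 → 343.
Combining the parts gives Tue  43  343.

Tue  43  343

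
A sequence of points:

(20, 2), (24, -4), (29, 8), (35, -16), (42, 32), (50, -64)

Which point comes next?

(59, 128)

First value: 20, 24, 29, 35, 42, 50 → 59 (differences are 4, 5, 6, … (increasing by 1 each time)).
Second value — ×(-2) each step: 2, -4, 8, -16, 32, -64 → 128.
Combining the parts gives (59, 128).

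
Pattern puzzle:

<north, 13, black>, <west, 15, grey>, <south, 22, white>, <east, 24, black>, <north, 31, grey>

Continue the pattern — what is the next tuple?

For the direction, repeats north → west → south → east: north, west, south, east, north → west.
Second value goes 13, 15, 22, 24, 31 → 33 (alternating steps +2, +7, +2, +7, …).
For the shade, repeats black → grey → white: black, grey, white, black, grey → white.
Putting it together: <west, 33, white>.

<west, 33, white>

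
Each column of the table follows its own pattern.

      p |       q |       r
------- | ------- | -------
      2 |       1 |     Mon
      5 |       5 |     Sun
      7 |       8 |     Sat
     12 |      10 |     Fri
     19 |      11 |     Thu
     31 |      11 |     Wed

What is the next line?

For the column p, each term is the sum of the two before it: 2, 5, 7, 12, 19, 31 → 50.
Column q goes 1, 5, 8, 10, 11, 11 → 10 (differences are 4, 3, 2, … (decreasing by 1 each time)).
Column r — runs backward through the weekdays Mon→Sun: Mon, Sun, Sat, Fri, Thu, Wed → Tue.
Combining the parts gives 50  10  Tue.

50  10  Tue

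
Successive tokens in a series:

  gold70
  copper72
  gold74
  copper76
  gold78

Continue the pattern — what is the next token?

Metal: gold, copper, gold, copper, gold → copper (alternates gold ↔ copper).
Second component: +2 each step; 70, 72, 74, 76, 78 → 80.
So the next token is copper80.

copper80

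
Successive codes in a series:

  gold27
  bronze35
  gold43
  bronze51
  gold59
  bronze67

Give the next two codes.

gold75, bronze83

Rank goes gold, bronze, gold, bronze, gold, bronze → gold → bronze (alternates gold ↔ bronze).
Second component: +8 each step; 27, 35, 43, 51, 59, 67 → 75 → 83.
So the next two codes are gold75 and bronze83.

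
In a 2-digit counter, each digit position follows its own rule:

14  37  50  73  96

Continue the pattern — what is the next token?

First digit: 1, 3, 5, 7, 9 → 1 (+2 each step, mod 10).
Second digit: +3 each step, mod 10; 4, 7, 0, 3, 6 → 9.
Combining the parts gives 19.

19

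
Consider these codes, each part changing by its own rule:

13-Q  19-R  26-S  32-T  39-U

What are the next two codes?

45-V then 52-W

First component: alternating steps +6, +7, +6, +7, …; 13, 19, 26, 32, 39 → 45 → 52.
For the letter, letters move forward 1 place in the alphabet: Q, R, S, T, U → V → W.
Putting the parts together: 45-V and then 52-W.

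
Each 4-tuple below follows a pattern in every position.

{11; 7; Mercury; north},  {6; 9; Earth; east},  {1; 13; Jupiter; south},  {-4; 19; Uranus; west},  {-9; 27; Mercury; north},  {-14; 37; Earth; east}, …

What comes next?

{-19; 49; Jupiter; south}

First slot — −5 each step: 11, 6, 1, -4, -9, -14 → -19.
Second slot — differences are 2, 4, 6, … (increasing by 2 each time): 7, 9, 13, 19, 27, 37 → 49.
Planet: repeats Mercury → Earth → Jupiter → Uranus, so Mercury, Earth, Jupiter, Uranus, Mercury, Earth → Jupiter.
Direction: repeats north → east → south → west, so north, east, south, west, north, east → south.
So the next 4-tuple is {-19; 49; Jupiter; south}.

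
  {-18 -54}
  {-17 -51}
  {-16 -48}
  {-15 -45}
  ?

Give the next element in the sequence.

{-14 -42}

First value: +1 each step; -18, -17, -16, -15 → -14.
For the second value, always 3 × the first value: -54, -51, -48, -45 → -42.
So the next element is {-14 -42}.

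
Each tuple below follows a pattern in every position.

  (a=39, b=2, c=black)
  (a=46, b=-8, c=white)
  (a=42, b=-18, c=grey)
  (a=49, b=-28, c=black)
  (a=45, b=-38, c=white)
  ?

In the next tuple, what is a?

52

A: alternating steps +7, −4, +7, −4, …; 39, 46, 42, 49, 45 → 52.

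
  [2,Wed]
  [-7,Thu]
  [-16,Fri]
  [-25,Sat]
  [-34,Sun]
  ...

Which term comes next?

First value: −9 each step; 2, -7, -16, -25, -34 → -43.
Day goes Wed, Thu, Fri, Sat, Sun → Mon (runs through the weekdays Mon→Sun).
Combining the parts gives [-43,Mon].

[-43,Mon]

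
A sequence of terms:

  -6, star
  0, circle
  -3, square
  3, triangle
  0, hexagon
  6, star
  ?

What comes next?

First slot — alternating steps +6, −3, +6, −3, …: -6, 0, -3, 3, 0, 6 → 3.
Shape: repeats star → circle → square → triangle → hexagon; star, circle, square, triangle, hexagon, star → circle.
Putting it together: 3, circle.

3, circle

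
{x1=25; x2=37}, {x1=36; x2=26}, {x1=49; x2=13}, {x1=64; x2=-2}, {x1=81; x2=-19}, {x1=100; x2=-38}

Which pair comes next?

{x1=121; x2=-59}

For the x1, perfect squares: 5², 6², 7², …: 25, 36, 49, 64, 81, 100 → 121.
X2 — together with the x1 always sums to 62: 37, 26, 13, -2, -19, -38 → -59.
Putting it together: {x1=121; x2=-59}.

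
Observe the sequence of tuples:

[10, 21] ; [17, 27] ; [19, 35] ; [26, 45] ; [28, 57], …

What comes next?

[35, 71]

First part — alternating steps +7, +2, +7, +2, …: 10, 17, 19, 26, 28 → 35.
Second part: differences are 6, 8, 10, … (increasing by 2 each time); 21, 27, 35, 45, 57 → 71.
So the next tuple is [35, 71].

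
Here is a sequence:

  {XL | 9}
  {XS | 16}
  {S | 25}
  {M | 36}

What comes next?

{L | 49}

Size goes XL, XS, S, M → L (runs through clothing sizes XS→XL).
Second entry goes 9, 16, 25, 36 → 49 (perfect squares: 3², 4², 5², …).
So the next term is {L | 49}.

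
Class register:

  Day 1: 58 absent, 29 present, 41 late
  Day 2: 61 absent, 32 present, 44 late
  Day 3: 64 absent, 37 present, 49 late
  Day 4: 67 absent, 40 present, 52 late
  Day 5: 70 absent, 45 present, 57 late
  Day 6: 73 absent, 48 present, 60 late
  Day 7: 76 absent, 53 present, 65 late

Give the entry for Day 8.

79 absent, 56 present, 68 late

Absent goes 58, 61, 64, 67, 70, 73, 76 → 79 (+3 each step).
For the present, alternating steps +3, +5, +3, +5, …: 29, 32, 37, 40, 45, 48, 53 → 56.
Late — always 12 more than the present: 41, 44, 49, 52, 57, 60, 65 → 68.
Putting it together: 79 absent, 56 present, 68 late.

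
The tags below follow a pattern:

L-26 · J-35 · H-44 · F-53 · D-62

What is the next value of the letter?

For the letter, letters move back 2 places in the alphabet: L, J, H, F, D → B.

B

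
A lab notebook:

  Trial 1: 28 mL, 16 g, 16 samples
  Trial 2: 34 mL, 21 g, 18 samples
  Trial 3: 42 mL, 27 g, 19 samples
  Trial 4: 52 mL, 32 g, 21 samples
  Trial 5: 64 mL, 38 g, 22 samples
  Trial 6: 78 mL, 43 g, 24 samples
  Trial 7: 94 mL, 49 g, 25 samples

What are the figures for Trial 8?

ML: 28, 34, 42, 52, 64, 78, 94 → 112 (differences are 6, 8, 10, … (increasing by 2 each time)).
G: alternating steps +5, +6, +5, +6, …, so 16, 21, 27, 32, 38, 43, 49 → 54.
Samples: alternating steps +2, +1, +2, +1, …, so 16, 18, 19, 21, 22, 24, 25 → 27.
Putting it together: 112 mL, 54 g, 27 samples.

112 mL, 54 g, 27 samples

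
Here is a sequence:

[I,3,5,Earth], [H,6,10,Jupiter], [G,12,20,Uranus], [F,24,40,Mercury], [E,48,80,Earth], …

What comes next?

[D,96,160,Jupiter]

Letter — letters move back 1 place in the alphabet: I, H, G, F, E → D.
Second part: 3, 6, 12, 24, 48 → 96 (×2 each step).
Third part: 5, 10, 20, 40, 80 → 160 (×2 each step).
Planet goes Earth, Jupiter, Uranus, Mercury, Earth → Jupiter (repeats Earth → Jupiter → Uranus → Mercury).
So the next element is [D,96,160,Jupiter].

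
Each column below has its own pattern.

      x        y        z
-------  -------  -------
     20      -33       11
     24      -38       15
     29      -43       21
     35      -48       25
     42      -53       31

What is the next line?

Column x: 20, 24, 29, 35, 42 → 50 (differences are 4, 5, 6, … (increasing by 1 each time)).
Column y: −5 each step; -33, -38, -43, -48, -53 → -58.
Column z — alternating steps +4, +6, +4, +6, …: 11, 15, 21, 25, 31 → 35.
Combining the parts gives 50  -58  35.

50  -58  35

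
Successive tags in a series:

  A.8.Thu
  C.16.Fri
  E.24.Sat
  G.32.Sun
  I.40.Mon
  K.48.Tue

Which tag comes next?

Letter — letters move forward 2 places in the alphabet: A, C, E, G, I, K → M.
Second component: 8, 16, 24, 32, 40, 48 → 56 (+8 each step).
Day: Thu, Fri, Sat, Sun, Mon, Tue → Wed (runs through the weekdays Mon→Sun).
So the next tag is M.56.Wed.

M.56.Wed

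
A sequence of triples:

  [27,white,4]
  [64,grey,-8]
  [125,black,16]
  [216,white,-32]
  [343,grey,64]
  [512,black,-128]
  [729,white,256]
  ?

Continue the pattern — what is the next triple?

First entry: perfect cubes: 3³, 4³, 5³, …; 27, 64, 125, 216, 343, 512, 729 → 1000.
Shade: repeats white → grey → black, so white, grey, black, white, grey, black, white → grey.
Third entry: ×(-2) each step; 4, -8, 16, -32, 64, -128, 256 → -512.
Putting it together: [1000,grey,-512].

[1000,grey,-512]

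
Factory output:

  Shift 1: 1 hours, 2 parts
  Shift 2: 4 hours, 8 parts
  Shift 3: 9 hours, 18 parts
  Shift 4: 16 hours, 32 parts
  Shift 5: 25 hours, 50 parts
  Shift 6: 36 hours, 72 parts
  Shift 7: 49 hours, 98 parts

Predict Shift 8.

Hours goes 1, 4, 9, 16, 25, 36, 49 → 64 (perfect squares: 1², 2², 3², …).
For the parts, always 2 × the hours: 2, 8, 18, 32, 50, 72, 98 → 128.
Combining the parts gives 64 hours, 128 parts.

64 hours, 128 parts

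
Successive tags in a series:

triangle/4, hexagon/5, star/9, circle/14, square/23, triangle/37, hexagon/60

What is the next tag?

star/97

Shape goes triangle, hexagon, star, circle, square, triangle, hexagon → star (repeats triangle → hexagon → star → circle → square).
Second component — each term is the sum of the two before it: 4, 5, 9, 14, 23, 37, 60 → 97.
Putting it together: star/97.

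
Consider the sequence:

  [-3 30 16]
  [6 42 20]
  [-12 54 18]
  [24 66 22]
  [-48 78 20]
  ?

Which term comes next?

First coordinate: -3, 6, -12, 24, -48 → 96 (×(-2) each step).
Second coordinate goes 30, 42, 54, 66, 78 → 90 (+12 each step).
Third coordinate — alternating steps +4, −2, +4, −2, …: 16, 20, 18, 22, 20 → 24.
Putting it together: [96 90 24].

[96 90 24]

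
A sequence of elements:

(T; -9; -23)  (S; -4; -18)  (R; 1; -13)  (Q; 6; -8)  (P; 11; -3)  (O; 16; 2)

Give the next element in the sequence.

(N; 21; 7)

Letter goes T, S, R, Q, P, O → N (letters move back 1 place in the alphabet).
Second slot: +5 each step, so -9, -4, 1, 6, 11, 16 → 21.
Third slot: +5 each step, so -23, -18, -13, -8, -3, 2 → 7.
So the next element is (N; 21; 7).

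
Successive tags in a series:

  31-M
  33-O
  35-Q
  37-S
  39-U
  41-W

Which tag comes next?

First component: +2 each step, so 31, 33, 35, 37, 39, 41 → 43.
Letter goes M, O, Q, S, U, W → Y (letters move forward 2 places in the alphabet).
Combining the parts gives 43-Y.

43-Y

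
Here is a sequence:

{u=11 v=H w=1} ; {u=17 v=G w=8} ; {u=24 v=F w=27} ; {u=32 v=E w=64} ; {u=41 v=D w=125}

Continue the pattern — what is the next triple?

U: differences are 6, 7, 8, … (increasing by 1 each time); 11, 17, 24, 32, 41 → 51.
For the v, letters move back 1 place in the alphabet: H, G, F, E, D → C.
W — perfect cubes: 1³, 2³, 3³, …: 1, 8, 27, 64, 125 → 216.
Putting it together: {u=51 v=C w=216}.

{u=51 v=C w=216}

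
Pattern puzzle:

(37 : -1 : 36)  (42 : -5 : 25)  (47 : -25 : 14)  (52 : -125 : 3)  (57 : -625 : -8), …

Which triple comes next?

(62 : -3125 : -19)

For the first value, +5 each step: 37, 42, 47, 52, 57 → 62.
Second value: ×5 each step, so -1, -5, -25, -125, -625 → -3125.
Third value: 36, 25, 14, 3, -8 → -19 (−11 each step).
Putting it together: (62 : -3125 : -19).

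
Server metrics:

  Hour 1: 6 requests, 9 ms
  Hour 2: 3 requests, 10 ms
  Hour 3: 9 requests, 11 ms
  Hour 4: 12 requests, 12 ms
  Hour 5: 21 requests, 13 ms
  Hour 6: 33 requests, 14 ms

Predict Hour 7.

54 requests, 15 ms

For the requests, each term is the sum of the two before it: 6, 3, 9, 12, 21, 33 → 54.
For the ms, +1 each step: 9, 10, 11, 12, 13, 14 → 15.
Putting it together: 54 requests, 15 ms.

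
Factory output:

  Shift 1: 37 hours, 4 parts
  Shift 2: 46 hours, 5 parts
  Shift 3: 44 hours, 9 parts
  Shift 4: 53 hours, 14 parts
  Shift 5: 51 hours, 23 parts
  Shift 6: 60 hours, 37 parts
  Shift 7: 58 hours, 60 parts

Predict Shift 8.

Hours goes 37, 46, 44, 53, 51, 60, 58 → 67 (alternating steps +9, −2, +9, −2, …).
For the parts, each term is the sum of the two before it: 4, 5, 9, 14, 23, 37, 60 → 97.
So the next line is 67 hours, 97 parts.

67 hours, 97 parts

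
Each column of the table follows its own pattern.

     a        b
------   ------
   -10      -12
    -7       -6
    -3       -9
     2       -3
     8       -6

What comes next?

15  0

Column a: differences are 3, 4, 5, … (increasing by 1 each time), so -10, -7, -3, 2, 8 → 15.
Column b: alternating steps +6, −3, +6, −3, …; -12, -6, -9, -3, -6 → 0.
Combining the parts gives 15  0.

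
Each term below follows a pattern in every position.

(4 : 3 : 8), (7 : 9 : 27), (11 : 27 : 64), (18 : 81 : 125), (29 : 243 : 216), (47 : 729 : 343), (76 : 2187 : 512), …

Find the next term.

First value: each term is the sum of the two before it, so 4, 7, 11, 18, 29, 47, 76 → 123.
Second value: 3, 9, 27, 81, 243, 729, 2187 → 6561 (×3 each step).
Third value goes 8, 27, 64, 125, 216, 343, 512 → 729 (perfect cubes: 2³, 3³, 4³, …).
Putting it together: (123 : 6561 : 729).

(123 : 6561 : 729)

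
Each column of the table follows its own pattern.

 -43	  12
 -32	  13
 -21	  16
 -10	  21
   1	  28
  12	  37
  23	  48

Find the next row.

34  61

For the first component, +11 each step: -43, -32, -21, -10, 1, 12, 23 → 34.
Second component goes 12, 13, 16, 21, 28, 37, 48 → 61 (differences are 1, 3, 5, … (increasing by 2 each time)).
Putting it together: 34  61.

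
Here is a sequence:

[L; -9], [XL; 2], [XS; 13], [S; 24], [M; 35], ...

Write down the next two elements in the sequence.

Size goes L, XL, XS, S, M → L → XL (runs through clothing sizes XS→XL).
For the second slot, +11 each step: -9, 2, 13, 24, 35 → 46 → 57.
Putting the parts together: [L; 46] and then [XL; 57].

[L; 46], [XL; 57]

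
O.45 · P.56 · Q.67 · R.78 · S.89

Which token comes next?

T.100

For the letter, letters move forward 1 place in the alphabet: O, P, Q, R, S → T.
Second component: 45, 56, 67, 78, 89 → 100 (+11 each step).
So the next token is T.100.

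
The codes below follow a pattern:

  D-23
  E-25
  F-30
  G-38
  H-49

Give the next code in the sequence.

Letter: letters move forward 1 place in the alphabet; D, E, F, G, H → I.
Second component: differences are 2, 5, 8, … (increasing by 3 each time), so 23, 25, 30, 38, 49 → 63.
Putting it together: I-63.

I-63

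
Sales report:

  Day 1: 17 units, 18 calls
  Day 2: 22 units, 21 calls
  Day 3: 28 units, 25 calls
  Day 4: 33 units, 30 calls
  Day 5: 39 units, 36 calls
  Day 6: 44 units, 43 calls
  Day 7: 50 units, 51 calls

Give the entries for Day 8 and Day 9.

Units: alternating steps +5, +6, +5, +6, …; 17, 22, 28, 33, 39, 44, 50 → 55 → 61.
Calls: differences are 3, 4, 5, … (increasing by 1 each time), so 18, 21, 25, 30, 36, 43, 51 → 60 → 70.
Putting the parts together: 55 units, 60 calls and then 61 units, 70 calls.

55 units, 60 calls; 61 units, 70 calls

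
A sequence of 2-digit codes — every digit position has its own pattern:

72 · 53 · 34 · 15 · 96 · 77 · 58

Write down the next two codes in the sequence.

39, 10

First digit goes 7, 5, 3, 1, 9, 7, 5 → 3 → 1 (−2 each step, mod 10).
For the second digit, +1 each step, mod 10: 2, 3, 4, 5, 6, 7, 8 → 9 → 0.
Putting the parts together: 39 and then 10.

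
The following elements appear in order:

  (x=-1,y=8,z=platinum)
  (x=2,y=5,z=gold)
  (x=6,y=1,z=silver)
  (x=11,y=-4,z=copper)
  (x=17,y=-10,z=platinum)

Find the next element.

(x=24,y=-17,z=gold)

X: differences are 3, 4, 5, … (increasing by 1 each time), so -1, 2, 6, 11, 17 → 24.
Y goes 8, 5, 1, -4, -10 → -17 (together with the x always sums to 7).
Z: platinum, gold, silver, copper, platinum → gold (repeats platinum → gold → silver → copper).
So the next element is (x=24,y=-17,z=gold).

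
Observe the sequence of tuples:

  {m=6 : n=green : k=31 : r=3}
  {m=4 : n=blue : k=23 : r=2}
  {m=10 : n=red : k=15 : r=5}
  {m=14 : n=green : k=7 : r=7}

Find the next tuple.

{m=24 : n=blue : k=-1 : r=12}

M — each term is the sum of the two before it: 6, 4, 10, 14 → 24.
N: green, blue, red, green → blue (repeats green → blue → red).
For the k, −8 each step: 31, 23, 15, 7 → -1.
R — each term is the sum of the two before it: 3, 2, 5, 7 → 12.
Putting it together: {m=24 : n=blue : k=-1 : r=12}.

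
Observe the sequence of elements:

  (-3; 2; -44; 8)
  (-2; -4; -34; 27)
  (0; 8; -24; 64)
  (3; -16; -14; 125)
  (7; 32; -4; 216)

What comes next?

First part: differences are 1, 2, 3, … (increasing by 1 each time), so -3, -2, 0, 3, 7 → 12.
Second part: ×(-2) each step; 2, -4, 8, -16, 32 → -64.
For the third part, +10 each step: -44, -34, -24, -14, -4 → 6.
Fourth part: perfect cubes: 2³, 3³, 4³, …, so 8, 27, 64, 125, 216 → 343.
Combining the parts gives (12; -64; 6; 343).

(12; -64; 6; 343)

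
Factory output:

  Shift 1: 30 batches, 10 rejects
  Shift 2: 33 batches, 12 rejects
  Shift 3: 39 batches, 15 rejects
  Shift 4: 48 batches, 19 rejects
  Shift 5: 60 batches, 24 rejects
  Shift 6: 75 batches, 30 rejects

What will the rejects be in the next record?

For the rejects, differences are 2, 3, 4, … (increasing by 1 each time): 10, 12, 15, 19, 24, 30 → 37.

37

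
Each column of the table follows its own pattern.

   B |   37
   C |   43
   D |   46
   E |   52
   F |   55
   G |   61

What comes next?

H  64

Letter goes B, C, D, E, F, G → H (letters move forward 1 place in the alphabet).
Second component: alternating steps +6, +3, +6, +3, …, so 37, 43, 46, 52, 55, 61 → 64.
Combining the parts gives H  64.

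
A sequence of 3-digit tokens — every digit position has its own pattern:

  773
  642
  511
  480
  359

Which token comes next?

First digit: −1 each step, mod 10; 7, 6, 5, 4, 3 → 2.
For the second digit, −3 each step, mod 10: 7, 4, 1, 8, 5 → 2.
Third digit: −1 each step, mod 10; 3, 2, 1, 0, 9 → 8.
So the next token is 228.

228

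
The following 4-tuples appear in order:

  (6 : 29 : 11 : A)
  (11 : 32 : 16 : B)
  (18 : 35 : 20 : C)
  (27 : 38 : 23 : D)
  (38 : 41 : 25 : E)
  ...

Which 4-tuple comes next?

(51 : 44 : 26 : F)

First part: differences are 5, 7, 9, … (increasing by 2 each time); 6, 11, 18, 27, 38 → 51.
For the second part, +3 each step: 29, 32, 35, 38, 41 → 44.
Third part: differences are 5, 4, 3, … (decreasing by 1 each time), so 11, 16, 20, 23, 25 → 26.
Letter: letters move forward 1 place in the alphabet, so A, B, C, D, E → F.
Putting it together: (51 : 44 : 26 : F).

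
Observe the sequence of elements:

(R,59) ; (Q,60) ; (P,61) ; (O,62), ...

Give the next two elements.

For the letter, letters move back 1 place in the alphabet: R, Q, P, O → N → M.
Second entry: 59, 60, 61, 62 → 63 → 64 (+1 each step).
Putting the parts together: (N,63) and then (M,64).

(N,63), (M,64)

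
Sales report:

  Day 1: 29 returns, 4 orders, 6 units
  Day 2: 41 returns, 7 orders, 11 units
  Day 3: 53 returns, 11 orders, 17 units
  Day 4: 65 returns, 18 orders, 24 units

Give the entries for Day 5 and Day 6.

Returns: +12 each step; 29, 41, 53, 65 → 77 → 89.
For the orders, each term is the sum of the two before it: 4, 7, 11, 18 → 29 → 47.
Units: differences are 5, 6, 7, … (increasing by 1 each time), so 6, 11, 17, 24 → 32 → 41.
So the next two lines are 77 returns, 29 orders, 32 units and 89 returns, 47 orders, 41 units.

77 returns, 29 orders, 32 units; 89 returns, 47 orders, 41 units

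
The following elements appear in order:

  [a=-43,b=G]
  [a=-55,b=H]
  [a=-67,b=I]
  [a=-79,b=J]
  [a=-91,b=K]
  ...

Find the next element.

[a=-103,b=L]

A goes -43, -55, -67, -79, -91 → -103 (−12 each step).
B: G, H, I, J, K → L (letters move forward 1 place in the alphabet).
So the next element is [a=-103,b=L].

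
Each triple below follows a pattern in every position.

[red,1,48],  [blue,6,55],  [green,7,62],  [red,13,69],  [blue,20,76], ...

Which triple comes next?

For the colour, repeats red → blue → green: red, blue, green, red, blue → green.
Second part — each term is the sum of the two before it: 1, 6, 7, 13, 20 → 33.
Third part goes 48, 55, 62, 69, 76 → 83 (+7 each step).
Combining the parts gives [green,33,83].

[green,33,83]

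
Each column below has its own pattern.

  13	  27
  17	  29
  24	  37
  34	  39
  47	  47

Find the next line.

63  49

For the first component, differences are 4, 7, 10, … (increasing by 3 each time): 13, 17, 24, 34, 47 → 63.
Second component — alternating steps +2, +8, +2, +8, …: 27, 29, 37, 39, 47 → 49.
Putting it together: 63  49.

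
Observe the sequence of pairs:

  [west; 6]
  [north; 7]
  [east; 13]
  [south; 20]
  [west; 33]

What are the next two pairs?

[north; 53], [east; 86]

Direction: repeats west → north → east → south, so west, north, east, south, west → north → east.
Second coordinate — each term is the sum of the two before it: 6, 7, 13, 20, 33 → 53 → 86.
Putting the parts together: [north; 53] and then [east; 86].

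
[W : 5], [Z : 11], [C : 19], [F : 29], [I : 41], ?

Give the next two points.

Letter: W, Z, C, F, I → L → O (letters move forward 3 places in the alphabet, wrapping Z→A).
Second part: 5, 11, 19, 29, 41 → 55 → 71 (differences are 6, 8, 10, … (increasing by 2 each time)).
Putting the parts together: [L : 55] and then [O : 71].

[L : 55], [O : 71]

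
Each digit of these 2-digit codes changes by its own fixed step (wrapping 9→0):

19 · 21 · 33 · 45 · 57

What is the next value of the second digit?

First digit — +1 each step, mod 10: 1, 2, 3, 4, 5 → 6.
Second digit — +2 each step, mod 10: 9, 1, 3, 5, 7 → 9.

9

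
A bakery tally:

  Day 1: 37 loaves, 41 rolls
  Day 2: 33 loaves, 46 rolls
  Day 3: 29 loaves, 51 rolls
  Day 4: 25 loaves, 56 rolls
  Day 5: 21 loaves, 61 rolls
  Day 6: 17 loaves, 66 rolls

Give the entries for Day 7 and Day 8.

Loaves: −4 each step, so 37, 33, 29, 25, 21, 17 → 13 → 9.
For the rolls, +5 each step: 41, 46, 51, 56, 61, 66 → 71 → 76.
So the next two records are 13 loaves, 71 rolls and 9 loaves, 76 rolls.

13 loaves, 71 rolls; 9 loaves, 76 rolls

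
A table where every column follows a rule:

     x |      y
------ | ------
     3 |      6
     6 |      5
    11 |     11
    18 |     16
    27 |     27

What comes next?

Column x — differences are 3, 5, 7, … (increasing by 2 each time): 3, 6, 11, 18, 27 → 38.
Column y: 6, 5, 11, 16, 27 → 43 (each term is the sum of the two before it).
Putting it together: 38  43.

38  43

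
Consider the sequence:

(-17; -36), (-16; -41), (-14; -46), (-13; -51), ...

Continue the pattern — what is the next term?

(-11; -56)

First part: alternating steps +1, +2, +1, +2, …, so -17, -16, -14, -13 → -11.
Second part: −5 each step; -36, -41, -46, -51 → -56.
Combining the parts gives (-11; -56).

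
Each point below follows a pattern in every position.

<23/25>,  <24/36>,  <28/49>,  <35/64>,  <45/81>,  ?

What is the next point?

<58/100>

First coordinate: 23, 24, 28, 35, 45 → 58 (differences are 1, 4, 7, … (increasing by 3 each time)).
Second coordinate: perfect squares: 5², 6², 7², …, so 25, 36, 49, 64, 81 → 100.
Combining the parts gives <58/100>.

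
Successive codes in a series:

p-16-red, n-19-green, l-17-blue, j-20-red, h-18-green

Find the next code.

f-21-blue

Letter: letters move back 2 places in the alphabet, so p, n, l, j, h → f.
Second component: alternating steps +3, −2, +3, −2, …, so 16, 19, 17, 20, 18 → 21.
Colour: repeats red → green → blue, so red, green, blue, red, green → blue.
Combining the parts gives f-21-blue.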